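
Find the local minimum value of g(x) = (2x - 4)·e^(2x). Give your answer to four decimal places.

-20.0855

g'(x) = 2·e^(2x) + (2x - 4)·2·e^(2x) = (4x - 6)·e^(2x). Since e^(2x) > 0, the only critical point is x = 3/2.
g''(3/2) has the same sign as 4 > 0, so this is a local minimum.
g(3/2) = (-1)·e^(3) ≈ -20.0855.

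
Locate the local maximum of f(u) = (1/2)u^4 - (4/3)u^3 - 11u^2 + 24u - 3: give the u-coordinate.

1

f'(u) = 2u^3 - 4u^2 - 22u + 24. Setting f'(u) = 0 gives u ∈ {-3, 1, 4}.
Since f''(u) = 6u^2 - 8u - 22, we get f''(-3) = 56 > 0 ⇒ local minimum; f''(1) = -24 < 0 ⇒ local maximum; f''(4) = 42 > 0 ⇒ local minimum.
Thus f has its local maximum at u = 1, with value 55/6.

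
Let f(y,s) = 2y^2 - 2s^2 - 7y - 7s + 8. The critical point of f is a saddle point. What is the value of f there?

8

∂f/∂y = 4y - 7 = 0 and ∂f/∂s = -4s - 7 = 0, so (y, s) = (7/4, -7/4).
The Hessian has f_{yy} = 4, f_{ss} = -4, f_{ys} = 0, giving D = -16 < 0, so the point is a saddle point.
f(7/4, -7/4) = 8.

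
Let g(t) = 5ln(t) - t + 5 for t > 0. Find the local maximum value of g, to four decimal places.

g'(t) = 5/t − 1 = 0 gives t = 5.
g''(t) = -5/t², which is negative for t > 0, so this is a local maximum.
g(5) = 5·ln(5) - 5 + 5 ≈ 8.0472.

8.0472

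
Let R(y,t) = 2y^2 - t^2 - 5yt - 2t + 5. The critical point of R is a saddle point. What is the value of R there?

∂R/∂y = 4y - 5t = 0 and ∂R/∂t = -5y - 2t - 2 = 0, so (y, t) = (-10/33, -8/33).
The Hessian has R_{yy} = 4, R_{tt} = -2, R_{yt} = -5, giving D = -33 < 0, so the point is a saddle point.
R(-10/33, -8/33) = 173/33.

173/33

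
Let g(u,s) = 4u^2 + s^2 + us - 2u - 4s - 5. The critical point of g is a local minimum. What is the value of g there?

-9

∂g/∂u = 8u + s - 2 = 0 and ∂g/∂s = u + 2s - 4 = 0, so (u, s) = (0, 2).
The Hessian has g_{uu} = 8, g_{ss} = 2, g_{us} = 1, giving D = 15 > 0 with g_{uu} > 0, so the point is a local minimum.
g(0, 2) = -9.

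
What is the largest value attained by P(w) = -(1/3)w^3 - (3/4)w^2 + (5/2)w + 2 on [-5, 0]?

149/12

Differentiating, P'(w) = -w^2 - (3/2)w + 5/2; whose only zero in [-5, 0] is w = -5/2.
Evaluating at the critical points and endpoints: P(-5) = 149/12; P(-5/2) = -179/48; P(0) = 2.
So the maximum is P(-5) = 149/12.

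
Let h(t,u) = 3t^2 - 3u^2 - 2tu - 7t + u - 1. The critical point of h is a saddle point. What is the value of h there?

∂h/∂t = 6t - 2u - 7 = 0 and ∂h/∂u = -2t - 6u + 1 = 0, so (t, u) = (11/10, -1/5).
The Hessian has h_{tt} = 6, h_{uu} = -6, h_{tu} = -2, giving D = -40 < 0, so the point is a saddle point.
h(11/10, -1/5) = -99/20.

-99/20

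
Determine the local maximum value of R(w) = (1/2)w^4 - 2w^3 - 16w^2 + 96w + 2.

265/2

Critical points: R'(w) = 2w^3 - 6w^2 - 32w + 96 vanishes at w = -4, 3, 4.
Since R''(w) = 6w^2 - 12w - 32, we get R''(-4) = 112 > 0 ⇒ local minimum; R''(3) = -14 < 0 ⇒ local maximum; R''(4) = 16 > 0 ⇒ local minimum.
So the local maximum value is R(3) = 265/2.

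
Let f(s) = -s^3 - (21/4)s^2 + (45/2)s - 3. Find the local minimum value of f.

f'(s) = -3s^2 - (21/2)s + 45/2 = 0 at s = -5, 3/2.
Second-derivative test with f''(s) = -6s - 21/2: f''(-5) = 39/2 > 0 ⇒ local minimum; f''(3/2) = -39/2 < 0 ⇒ local maximum.
Thus f has its local minimum at s = -5, with value -487/4.

-487/4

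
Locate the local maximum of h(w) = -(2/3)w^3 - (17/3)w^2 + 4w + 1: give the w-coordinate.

Critical points: h'(w) = -2w^2 - (34/3)w + 4 vanishes at w = -6, 1/3.
Since h''(w) = -4w - 34/3, we get h''(-6) = 38/3 > 0 ⇒ local minimum; h''(1/3) = -38/3 < 0 ⇒ local maximum.
Thus h has its local maximum at w = 1/3, with value 136/81.

1/3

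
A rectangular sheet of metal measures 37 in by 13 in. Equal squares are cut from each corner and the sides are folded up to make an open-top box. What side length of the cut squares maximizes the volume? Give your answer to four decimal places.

2.9147

With cut size x, the volume is V(x) = x(37 − 2x)(13 − 2x) for 0 < x < 6.5.
V'(x) = 12x^2 − 200x + 481. Setting V'(x) = 0 gives x ≈ 2.9147 (the root in (0, 6.5)).
V''(x) = 24x − 200 is negative there, so this is the maximum; V ≈ 651.4701.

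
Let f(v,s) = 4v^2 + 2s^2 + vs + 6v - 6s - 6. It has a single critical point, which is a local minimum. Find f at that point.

∂f/∂v = 8v + s + 6 = 0 and ∂f/∂s = v + 4s - 6 = 0, so (v, s) = (-30/31, 54/31).
The Hessian has f_{vv} = 8, f_{ss} = 4, f_{vs} = 1, giving D = 31 > 0 with f_{vv} > 0, so the point is a local minimum.
f(-30/31, 54/31) = -438/31.

-438/31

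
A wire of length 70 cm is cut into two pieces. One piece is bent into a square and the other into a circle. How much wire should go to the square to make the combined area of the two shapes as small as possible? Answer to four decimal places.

39.2069

Let x be the length used for the square. Square side x/4; circle radius (70−x)/(2π).
A(x) = (x/4)² + π·((70−x)/(2π))² = x²/16 + (70−x)²/(4π) for 0 ≤ x ≤ 70. A'(x) = x/8 − (70−x)/(2π) = 0 gives x = 4·70/(π+4) ≈ 39.2069.
A'' = 1/8 + 1/(2π) > 0, so this gives the minimum combined area; x ≈ 39.2069 cm to the square.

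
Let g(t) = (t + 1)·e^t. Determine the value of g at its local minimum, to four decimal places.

-0.1353

g'(t) = 1·e^t + (t + 1)·1·e^t = (t + 2)·e^t. Since e^t > 0, the only critical point is t = -2.
g''(-2) has the same sign as 1 > 0, so this is a local minimum.
g(-2) = (-1)·e^(-2) ≈ -0.1353.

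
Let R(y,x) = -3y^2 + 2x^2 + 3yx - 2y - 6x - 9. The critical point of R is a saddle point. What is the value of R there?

∂R/∂y = -6y + 3x - 2 = 0 and ∂R/∂x = 3y + 4x - 6 = 0, so (y, x) = (10/33, 14/11).
The Hessian has R_{yy} = -6, R_{xx} = 4, R_{yx} = 3, giving D = -33 < 0, so the point is a saddle point.
R(10/33, 14/11) = -433/33.

-433/33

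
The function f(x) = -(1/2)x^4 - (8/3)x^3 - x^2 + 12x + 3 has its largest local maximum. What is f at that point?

65/6

f'(x) = -2x^3 - 8x^2 - 2x + 12. Setting f'(x) = 0 gives x ∈ {-3, -2, 1}.
Second-derivative test with f''(x) = -6x^2 - 16x - 2: f''(-3) = -8 < 0 ⇒ local maximum; f''(-2) = 6 > 0 ⇒ local minimum; f''(1) = -24 < 0 ⇒ local maximum.
So the largest local maximum value is f(1) = 65/6.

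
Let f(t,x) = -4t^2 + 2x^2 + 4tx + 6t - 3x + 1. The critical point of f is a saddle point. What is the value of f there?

∂f/∂t = -8t + 4x + 6 = 0 and ∂f/∂x = 4t + 4x - 3 = 0, so (t, x) = (3/4, 0).
The Hessian has f_{tt} = -8, f_{xx} = 4, f_{tx} = 4, giving D = -48 < 0, so the point is a saddle point.
f(3/4, 0) = 13/4.

13/4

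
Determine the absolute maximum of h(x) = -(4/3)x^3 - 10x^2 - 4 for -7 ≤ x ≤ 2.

-4

Differentiating, h'(x) = -4x^2 - 20x; which vanishes at x = -5 and x = 0.
Compare values at every candidate in [-7, 2]: h(-7) = -110/3, h(-5) = -262/3, h(0) = -4, h(2) = -164/3.
The maximum over the interval is -4, attained at x = 0.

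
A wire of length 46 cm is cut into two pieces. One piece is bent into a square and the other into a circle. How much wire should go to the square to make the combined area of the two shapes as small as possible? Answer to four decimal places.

25.7646

Let x be the length used for the square. Square side x/4; circle radius (46−x)/(2π).
A(x) = (x/4)² + π·((46−x)/(2π))² = x²/16 + (46−x)²/(4π) for 0 ≤ x ≤ 46. A'(x) = x/8 − (46−x)/(2π) = 0 gives x = 4·46/(π+4) ≈ 25.7646.
A'' = 1/8 + 1/(2π) > 0, so this gives the minimum combined area; x ≈ 25.7646 cm to the square.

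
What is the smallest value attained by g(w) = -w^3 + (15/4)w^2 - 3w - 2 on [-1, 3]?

-17/4

g'(w) = -3w^2 + (15/2)w - 3, which vanishes at w = 1/2 and w = 2.
Evaluating at the critical points and endpoints: g(-1) = 23/4,  g(1/2) = -43/16,  g(2) = -1,  g(3) = -17/4.
Hence the absolute minimum is -17/4 at w = 3.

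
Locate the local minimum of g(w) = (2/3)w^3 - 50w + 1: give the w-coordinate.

Critical points: g'(w) = 2w^2 - 50 vanishes at w = -5, 5.
Since g''(w) = 4w, we get g''(-5) = -20 < 0 ⇒ local maximum; g''(5) = 20 > 0 ⇒ local minimum.
Thus g has its local minimum at w = 5, with value -497/3.

5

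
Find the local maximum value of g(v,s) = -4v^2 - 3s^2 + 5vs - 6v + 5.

223/23

∂g/∂v = -8v + 5s - 6 = 0 and ∂g/∂s = 5v - 6s = 0, so (v, s) = (-36/23, -30/23).
The Hessian has g_{vv} = -8, g_{ss} = -6, g_{vs} = 5, giving D = 23 > 0 with g_{vv} < 0, so the point is a local maximum.
g(-36/23, -30/23) = 223/23.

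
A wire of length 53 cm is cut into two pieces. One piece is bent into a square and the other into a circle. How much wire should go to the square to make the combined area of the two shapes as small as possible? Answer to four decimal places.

29.6853

Let x be the length used for the square. Square side x/4; circle radius (53−x)/(2π).
A(x) = (x/4)² + π·((53−x)/(2π))² = x²/16 + (53−x)²/(4π) for 0 ≤ x ≤ 53. A'(x) = x/8 − (53−x)/(2π) = 0 gives x = 4·53/(π+4) ≈ 29.6853.
A'' = 1/8 + 1/(2π) > 0, so this gives the minimum combined area; x ≈ 29.6853 cm to the square.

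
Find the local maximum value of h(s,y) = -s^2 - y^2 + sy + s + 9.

28/3

∂h/∂s = -2s + y + 1 = 0 and ∂h/∂y = s - 2y = 0, so (s, y) = (2/3, 1/3).
The Hessian has h_{ss} = -2, h_{yy} = -2, h_{sy} = 1, giving D = 3 > 0 with h_{ss} < 0, so the point is a local maximum.
h(2/3, 1/3) = 28/3.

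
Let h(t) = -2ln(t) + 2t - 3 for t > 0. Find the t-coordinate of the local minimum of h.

1

h'(t) = -2/t + 2 = 0 gives t = 1.
h''(t) = 2/t², which is positive for t > 0, so this is a local minimum.
h(1) = -2·ln(1) + 2 - 3 ≈ -1.0000.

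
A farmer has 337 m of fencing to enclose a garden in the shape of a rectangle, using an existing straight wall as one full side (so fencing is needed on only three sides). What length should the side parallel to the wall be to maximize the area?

337/2

Let the sides perpendicular to the wall have length x and the parallel side y, so 2x + y = 337 and the area is A = xy = x(337 − 2x).
A'(x) = 337 − 4x = 0 gives x = 337/4, and A''(x) = −4 < 0 confirms a maximum.
Then y = 337 − 2·337/4 = 337/2 and A = 113569/8.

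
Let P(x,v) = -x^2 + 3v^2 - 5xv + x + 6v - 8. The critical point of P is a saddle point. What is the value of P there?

∂P/∂x = -2x - 5v + 1 = 0 and ∂P/∂v = -5x + 6v + 6 = 0, so (x, v) = (36/37, -7/37).
The Hessian has P_{xx} = -2, P_{vv} = 6, P_{xv} = -5, giving D = -37 < 0, so the point is a saddle point.
P(36/37, -7/37) = -299/37.

-299/37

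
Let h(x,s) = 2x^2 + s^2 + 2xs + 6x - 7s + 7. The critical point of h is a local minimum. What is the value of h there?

-95/2

∂h/∂x = 4x + 2s + 6 = 0 and ∂h/∂s = 2x + 2s - 7 = 0, so (x, s) = (-13/2, 10).
The Hessian has h_{xx} = 4, h_{ss} = 2, h_{xs} = 2, giving D = 4 > 0 with h_{xx} > 0, so the point is a local minimum.
h(-13/2, 10) = -95/2.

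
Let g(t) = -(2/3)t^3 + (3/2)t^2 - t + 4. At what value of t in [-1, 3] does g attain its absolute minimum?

The derivative is -2t^2 + 3t - 1, which vanishes at t = 1/2 and t = 1.
Evaluating at the critical points and endpoints: g(-1) = 43/6; g(1/2) = 91/24; g(1) = 23/6; g(3) = -7/2.
Hence the absolute minimum is -7/2 at t = 3.

3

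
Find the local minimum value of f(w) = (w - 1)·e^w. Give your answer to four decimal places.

-1.0000

By the product rule, f'(w) = (w)·e^w. Since e^w > 0, the only critical point is w = 0.
f''(0) has the same sign as 1 > 0, so this is a local minimum.
f(0) = (-1)·e^(0) ≈ -1.0000.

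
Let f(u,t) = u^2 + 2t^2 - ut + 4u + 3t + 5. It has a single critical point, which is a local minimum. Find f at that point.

-18/7

∂f/∂u = 2u - t + 4 = 0 and ∂f/∂t = -u + 4t + 3 = 0, so (u, t) = (-19/7, -10/7).
The Hessian has f_{uu} = 2, f_{tt} = 4, f_{ut} = -1, giving D = 7 > 0 with f_{uu} > 0, so the point is a local minimum.
f(-19/7, -10/7) = -18/7.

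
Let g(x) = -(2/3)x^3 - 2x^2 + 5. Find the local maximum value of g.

g'(x) = -2x^2 - 4x. Setting g'(x) = 0 gives x ∈ {-2, 0}.
g''(x) = -4x - 4. g''(-2) = 4 > 0 ⇒ local minimum; g''(0) = -4 < 0 ⇒ local maximum.
So the local maximum value is g(0) = 5.

5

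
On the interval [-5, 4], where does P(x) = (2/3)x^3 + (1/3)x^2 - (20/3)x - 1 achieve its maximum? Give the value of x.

P'(x) = 2x^2 + (2/3)x - 20/3, which vanishes at x = -2 and x = 5/3.
Compare values at every candidate in [-5, 4]: P(-5) = -128/3; P(-2) = 25/3; P(5/3) = -656/81; P(4) = 61/3.
The maximum over the interval is 61/3, attained at x = 4.

4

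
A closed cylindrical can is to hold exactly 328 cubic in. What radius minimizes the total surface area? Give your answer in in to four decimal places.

With radius r and height h, πr²h = 328 so h = 328/(πr²), and S(r) = 2πr² + 2πrh = 2πr² + 2·328/r.
S'(r) = 4πr − 2·328/r² = 0 ⇒ r³ = 328/(2π), so r ≈ 3.7374 and h = 2r ≈ 7.4747.
S''(r) = 4π + 4·328/r³ > 0, so this is the minimum; S ≈ 263.2876.

3.7374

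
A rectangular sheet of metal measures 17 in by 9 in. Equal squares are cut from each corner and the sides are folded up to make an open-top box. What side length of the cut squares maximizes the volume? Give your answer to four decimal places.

With cut size x, the volume is V(x) = x(17 − 2x)(9 − 2x) for 0 < x < 4.5.
V'(x) = 12x^2 − 104x + 153. Setting V'(x) = 0 gives x ≈ 1.8782 (the root in (0, 4.5)).
V''(x) = 24x − 104 is negative there, so this is the maximum; V ≈ 130.4300.

1.8782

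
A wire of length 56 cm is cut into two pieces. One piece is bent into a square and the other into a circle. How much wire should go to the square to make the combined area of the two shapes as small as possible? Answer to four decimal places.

31.3656

Let x be the length used for the square. Square side x/4; circle radius (56−x)/(2π).
A(x) = (x/4)² + π·((56−x)/(2π))² = x²/16 + (56−x)²/(4π) for 0 ≤ x ≤ 56. A'(x) = x/8 − (56−x)/(2π) = 0 gives x = 4·56/(π+4) ≈ 31.3656.
A'' = 1/8 + 1/(2π) > 0, so this gives the minimum combined area; x ≈ 31.3656 cm to the square.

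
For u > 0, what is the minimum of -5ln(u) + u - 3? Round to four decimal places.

h'(u) = -5/u + 1 = 0 gives u = 5.
h''(u) = 5/u², which is positive for u > 0, so this is a local minimum.
h(5) = -5·ln(5) + 5 - 3 ≈ -6.0472.

-6.0472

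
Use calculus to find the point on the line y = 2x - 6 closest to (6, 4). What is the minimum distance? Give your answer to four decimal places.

Minimize D(x)^2 = (x - 6)^2 + (2x - 10)^2.
d/dx[D^2] = 2(x - 6) + 2·2·(2x - 10) = 0 ⇒ x = 26/5.
Then y = 22/5 and the distance is √(4/5) ≈ 0.8944.

0.8944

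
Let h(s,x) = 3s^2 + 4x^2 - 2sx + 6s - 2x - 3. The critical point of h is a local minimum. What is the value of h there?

-6

∂h/∂s = 6s - 2x + 6 = 0 and ∂h/∂x = -2s + 8x - 2 = 0, so (s, x) = (-1, 0).
The Hessian has h_{ss} = 6, h_{xx} = 8, h_{sx} = -2, giving D = 44 > 0 with h_{ss} > 0, so the point is a local minimum.
h(-1, 0) = -6.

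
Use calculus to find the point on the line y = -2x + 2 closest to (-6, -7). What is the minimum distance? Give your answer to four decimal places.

Minimize D(x)^2 = (x + 6)^2 + (-2x + 9)^2.
d/dx[D^2] = 2(x + 6) + 2·(-2)·(-2x + 9) = 0 ⇒ x = 12/5.
Then y = -14/5 and the distance is √(441/5) ≈ 9.3915.

9.3915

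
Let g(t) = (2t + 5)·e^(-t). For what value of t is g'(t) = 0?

-3/2

g'(t) = 2·e^(-t) + (2t + 5)·(-1)·e^(-t) = (-2t - 3)·e^(-t). Since e^(-t) > 0, the only critical point is t = -3/2.
g''(-3/2) has the same sign as -2 < 0, so this is a local maximum.
g(-3/2) = (2)·e^(3/2) ≈ 8.9634.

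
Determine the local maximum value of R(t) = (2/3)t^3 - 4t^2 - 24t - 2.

74/3

Critical points: R'(t) = 2t^2 - 8t - 24 vanishes at t = -2, 6.
R''(t) = 4t - 8. R''(-2) = -16 < 0 ⇒ local maximum; R''(6) = 16 > 0 ⇒ local minimum.
So the local maximum value is R(-2) = 74/3.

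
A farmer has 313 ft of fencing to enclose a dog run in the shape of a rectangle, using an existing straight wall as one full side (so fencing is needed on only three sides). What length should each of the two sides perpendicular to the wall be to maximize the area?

313/4

Let the sides perpendicular to the wall have length x and the parallel side y, so 2x + y = 313 and the area is A = xy = x(313 − 2x).
A'(x) = 313 − 4x = 0 gives x = 313/4, and A''(x) = −4 < 0 confirms a maximum.
Then y = 313 − 2·313/4 = 313/2 and A = 97969/8.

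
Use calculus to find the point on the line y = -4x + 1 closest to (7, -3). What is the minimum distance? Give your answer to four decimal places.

Minimize D(x)^2 = (x - 7)^2 + (-4x + 4)^2.
d/dx[D^2] = 2(x - 7) + 2·(-4)·(-4x + 4) = 0 ⇒ x = 23/17.
Then y = -75/17 and the distance is √(576/17) ≈ 5.8209.

5.8209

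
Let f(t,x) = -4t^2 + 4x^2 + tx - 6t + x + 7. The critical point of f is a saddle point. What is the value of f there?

601/65

∂f/∂t = -8t + x - 6 = 0 and ∂f/∂x = t + 8x + 1 = 0, so (t, x) = (-49/65, -2/65).
The Hessian has f_{tt} = -8, f_{xx} = 8, f_{tx} = 1, giving D = -65 < 0, so the point is a saddle point.
f(-49/65, -2/65) = 601/65.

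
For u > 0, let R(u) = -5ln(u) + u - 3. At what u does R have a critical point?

5

R'(u) = -5/u + 1 = 0 gives u = 5.
R''(u) = 5/u², which is positive for u > 0, so this is a local minimum.
R(5) = -5·ln(5) + 5 - 3 ≈ -6.0472.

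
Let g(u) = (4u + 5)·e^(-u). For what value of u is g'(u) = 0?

Differentiating with the product rule gives g'(u) = (-4u - 1)·e^(-u). Since e^(-u) > 0, the only critical point is u = -1/4.
g''(-1/4) has the same sign as -4 < 0, so this is a local maximum.
g(-1/4) = (4)·e^(1/4) ≈ 5.1361.

-1/4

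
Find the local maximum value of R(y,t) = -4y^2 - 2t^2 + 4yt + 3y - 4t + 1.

∂R/∂y = -8y + 4t + 3 = 0 and ∂R/∂t = 4y - 4t - 4 = 0, so (y, t) = (-1/4, -5/4).
The Hessian has R_{yy} = -8, R_{tt} = -4, R_{yt} = 4, giving D = 16 > 0 with R_{yy} < 0, so the point is a local maximum.
R(-1/4, -5/4) = 25/8.

25/8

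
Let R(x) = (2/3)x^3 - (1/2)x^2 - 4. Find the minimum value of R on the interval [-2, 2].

Differentiating, R'(x) = 2x^2 - x; which vanishes at x = 0 and x = 1/2.
Candidates: R(-2) = -34/3,  R(0) = -4,  R(1/2) = -97/24,  R(2) = -2/3.
So the minimum is R(-2) = -34/3.

-34/3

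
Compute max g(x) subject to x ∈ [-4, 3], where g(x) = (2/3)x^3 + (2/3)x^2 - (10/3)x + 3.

g'(x) = 2x^2 + (4/3)x - 10/3, which vanishes at x = -5/3 and x = 1.
Compare values at every candidate in [-4, 3]: g(-4) = -47/3,  g(-5/3) = 593/81,  g(1) = 1,  g(3) = 17.
The maximum over the interval is 17, attained at x = 3.

17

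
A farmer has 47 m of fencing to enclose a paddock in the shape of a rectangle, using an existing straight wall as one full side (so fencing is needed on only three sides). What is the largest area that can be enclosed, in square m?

Let the sides perpendicular to the wall have length x and the parallel side y, so 2x + y = 47 and the area is A = xy = x(47 − 2x).
A'(x) = 47 − 4x = 0 gives x = 47/4, and A''(x) = −4 < 0 confirms a maximum.
Then y = 47 − 2·47/4 = 47/2 and A = 2209/8.

2209/8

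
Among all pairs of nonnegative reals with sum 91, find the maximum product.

With x + y = 91, the product is P(x) = x(91 − x).
P'(x) = 91 − 2x = 0 gives x = 91/2; P'' = −2 < 0, so this is the maximum.
P = 91/2·91/2 = 8281/4.

8281/4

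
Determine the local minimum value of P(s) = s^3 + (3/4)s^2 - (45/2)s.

P'(s) = 3s^2 + (3/2)s - 45/2 = 0 at s = -3, 5/2.
Since P''(s) = 6s + 3/2, we get P''(-3) = -33/2 < 0 ⇒ local maximum; P''(5/2) = 33/2 > 0 ⇒ local minimum.
Thus P has its local minimum at s = 5/2, with value -575/16.

-575/16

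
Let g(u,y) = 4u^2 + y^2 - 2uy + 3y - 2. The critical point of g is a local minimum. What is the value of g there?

-5

∂g/∂u = 8u - 2y = 0 and ∂g/∂y = -2u + 2y + 3 = 0, so (u, y) = (-1/2, -2).
The Hessian has g_{uu} = 8, g_{yy} = 2, g_{uy} = -2, giving D = 12 > 0 with g_{uu} > 0, so the point is a local minimum.
g(-1/2, -2) = -5.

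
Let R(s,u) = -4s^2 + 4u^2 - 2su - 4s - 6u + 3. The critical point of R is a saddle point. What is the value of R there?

∂R/∂s = -8s - 2u - 4 = 0 and ∂R/∂u = -2s + 8u - 6 = 0, so (s, u) = (-11/17, 10/17).
The Hessian has R_{ss} = -8, R_{uu} = 8, R_{su} = -2, giving D = -68 < 0, so the point is a saddle point.
R(-11/17, 10/17) = 43/17.

43/17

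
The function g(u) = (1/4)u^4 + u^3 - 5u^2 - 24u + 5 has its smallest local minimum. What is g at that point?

-259/4

g'(u) = u^3 + 3u^2 - 10u - 24 = 0 at u = -4, -2, 3.
g''(u) = 3u^2 + 6u - 10. g''(-4) = 14 > 0 ⇒ local minimum; g''(-2) = -10 < 0 ⇒ local maximum; g''(3) = 35 > 0 ⇒ local minimum.
So the smallest local minimum value is g(3) = -259/4.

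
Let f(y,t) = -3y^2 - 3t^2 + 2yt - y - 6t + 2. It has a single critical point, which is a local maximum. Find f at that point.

187/32

∂f/∂y = -6y + 2t - 1 = 0 and ∂f/∂t = 2y - 6t - 6 = 0, so (y, t) = (-9/16, -19/16).
The Hessian has f_{yy} = -6, f_{tt} = -6, f_{yt} = 2, giving D = 32 > 0 with f_{yy} < 0, so the point is a local maximum.
f(-9/16, -19/16) = 187/32.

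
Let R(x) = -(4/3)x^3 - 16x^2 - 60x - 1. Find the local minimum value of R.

197/3

R'(x) = -4x^2 - 32x - 60 = 0 at x = -5, -3.
Second-derivative test with R''(x) = -8x - 32: R''(-5) = 8 > 0 ⇒ local minimum; R''(-3) = -8 < 0 ⇒ local maximum.
Thus R has its local minimum at x = -5, with value 197/3.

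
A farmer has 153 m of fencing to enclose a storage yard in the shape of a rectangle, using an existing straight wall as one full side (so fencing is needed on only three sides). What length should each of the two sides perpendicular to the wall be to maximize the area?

153/4

Let the sides perpendicular to the wall have length x and the parallel side y, so 2x + y = 153 and the area is A = xy = x(153 − 2x).
A'(x) = 153 − 4x = 0 gives x = 153/4, and A''(x) = −4 < 0 confirms a maximum.
Then y = 153 − 2·153/4 = 153/2 and A = 23409/8.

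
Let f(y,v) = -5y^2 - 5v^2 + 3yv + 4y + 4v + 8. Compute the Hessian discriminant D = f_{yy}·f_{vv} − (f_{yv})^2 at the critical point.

∂f/∂y = -10y + 3v + 4 = 0 and ∂f/∂v = 3y - 10v + 4 = 0, so (y, v) = (4/7, 4/7).
The Hessian has f_{yy} = -10, f_{vv} = -10, f_{yv} = 3, giving D = 91 > 0 with f_{yy} < 0, so the point is a local maximum.
D = (-10)·(-10) − (3)^2 = 91.

91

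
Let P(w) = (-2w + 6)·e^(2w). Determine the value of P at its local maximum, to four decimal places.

P'(w) = (-2)·e^(2w) + (-2w + 6)·2·e^(2w) = (-4w + 10)·e^(2w). Since e^(2w) > 0, the only critical point is w = 5/2.
P''(5/2) has the same sign as -4 < 0, so this is a local maximum.
P(5/2) = (1)·e^(5) ≈ 148.4132.

148.4132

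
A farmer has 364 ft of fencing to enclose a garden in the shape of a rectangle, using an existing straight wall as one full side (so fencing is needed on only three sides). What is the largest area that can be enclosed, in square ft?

Let the sides perpendicular to the wall have length x and the parallel side y, so 2x + y = 364 and the area is A = xy = x(364 − 2x).
A'(x) = 364 − 4x = 0 gives x = 91, and A''(x) = −4 < 0 confirms a maximum.
Then y = 364 − 2·91 = 182 and A = 16562.

16562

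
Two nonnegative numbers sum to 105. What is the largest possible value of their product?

11025/4

With x + y = 105, the product is P(x) = x(105 − x).
P'(x) = 105 − 2x = 0 gives x = 105/2; P'' = −2 < 0, so this is the maximum.
P = 105/2·105/2 = 11025/4.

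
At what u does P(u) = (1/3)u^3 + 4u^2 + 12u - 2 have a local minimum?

P'(u) = u^2 + 8u + 12. Setting P'(u) = 0 gives u ∈ {-6, -2}.
Since P''(u) = 2u + 8, we get P''(-6) = -4 < 0 ⇒ local maximum; P''(-2) = 4 > 0 ⇒ local minimum.
So the local minimum value is P(-2) = -38/3.

-2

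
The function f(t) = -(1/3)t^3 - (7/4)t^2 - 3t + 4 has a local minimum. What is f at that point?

f'(t) = -t^2 - (7/2)t - 3. Setting f'(t) = 0 gives t ∈ {-2, -3/2}.
Since f''(t) = -2t - 7/2, we get f''(-2) = 1/2 > 0 ⇒ local minimum; f''(-3/2) = -1/2 < 0 ⇒ local maximum.
So the local minimum value is f(-2) = 17/3.

17/3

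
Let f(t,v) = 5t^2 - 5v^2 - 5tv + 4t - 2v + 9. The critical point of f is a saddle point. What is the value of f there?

∂f/∂t = 10t - 5v + 4 = 0 and ∂f/∂v = -5t - 10v - 2 = 0, so (t, v) = (-2/5, 0).
The Hessian has f_{tt} = 10, f_{vv} = -10, f_{tv} = -5, giving D = -125 < 0, so the point is a saddle point.
f(-2/5, 0) = 41/5.

41/5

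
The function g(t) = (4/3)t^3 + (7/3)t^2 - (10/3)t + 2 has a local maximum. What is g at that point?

637/81

Critical points: g'(t) = 4t^2 + (14/3)t - 10/3 vanishes at t = -5/3, 1/2.
Second-derivative test with g''(t) = 8t + 14/3: g''(-5/3) = -26/3 < 0 ⇒ local maximum; g''(1/2) = 26/3 > 0 ⇒ local minimum.
The local maximum is g(-5/3) = 637/81.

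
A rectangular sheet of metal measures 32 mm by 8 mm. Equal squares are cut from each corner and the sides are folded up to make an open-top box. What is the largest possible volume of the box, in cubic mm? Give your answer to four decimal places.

With cut size x, the volume is V(x) = x(32 − 2x)(8 − 2x) for 0 < x < 4.
V'(x) = 12x^2 − 160x + 256. Setting V'(x) = 0 gives x ≈ 1.8593 (the root in (0, 4)).
V''(x) = 24x − 160 is negative there, so this is the maximum; V ≈ 225.1315.

225.1315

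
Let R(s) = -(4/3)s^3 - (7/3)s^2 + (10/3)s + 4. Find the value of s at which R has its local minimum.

-5/3

R'(s) = -4s^2 - (14/3)s + 10/3 = 0 at s = -5/3, 1/2.
R''(s) = -8s - 14/3. R''(-5/3) = 26/3 > 0 ⇒ local minimum; R''(1/2) = -26/3 < 0 ⇒ local maximum.
The local minimum is R(-5/3) = -151/81.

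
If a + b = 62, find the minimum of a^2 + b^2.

1922

With a + b = 62, a^2 + b^2 = a^2 + (62 − a)^2.
The derivative 2a − 2(62 − a) = 4a − 124 vanishes at a = 31; second derivative 4 > 0, a minimum.
The minimum is 2·(31)^2 = 1922.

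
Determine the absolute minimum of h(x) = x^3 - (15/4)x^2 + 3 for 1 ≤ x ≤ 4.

h'(x) = 3x^2 - (15/2)x, whose only zero in [1, 4] is x = 5/2.
Compare values at every candidate in [1, 4]: h(1) = 1/4, h(5/2) = -77/16, h(4) = 7.
The minimum over the interval is -77/16, attained at x = 5/2.

-77/16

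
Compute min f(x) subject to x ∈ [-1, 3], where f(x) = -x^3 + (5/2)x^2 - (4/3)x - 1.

-19/2

Differentiating, f'(x) = -3x^2 + 5x - 4/3; which vanishes at x = 1/3 and x = 4/3.
Compare values at every candidate in [-1, 3]: f(-1) = 23/6, f(1/3) = -65/54, f(4/3) = -19/27, f(3) = -19/2.
Hence the absolute minimum is -19/2 at x = 3.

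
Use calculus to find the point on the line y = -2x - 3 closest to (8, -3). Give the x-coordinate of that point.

8/5

Minimize D(x)^2 = (x - 8)^2 + (-2x)^2.
d/dx[D^2] = 2(x - 8) + 2·(-2)·(-2x) = 0 ⇒ x = 8/5.
Then y = -31/5 and the distance is √(256/5) ≈ 7.1554.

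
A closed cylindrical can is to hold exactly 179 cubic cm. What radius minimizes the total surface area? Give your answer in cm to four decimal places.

With radius r and height h, πr²h = 179 so h = 179/(πr²), and S(r) = 2πr² + 2πrh = 2πr² + 2·179/r.
S'(r) = 4πr − 2·179/r² = 0 ⇒ r³ = 179/(2π), so r ≈ 3.0542 and h = 2r ≈ 6.1083.
S''(r) = 4π + 4·179/r³ > 0, so this is the minimum; S ≈ 175.8261.

3.0542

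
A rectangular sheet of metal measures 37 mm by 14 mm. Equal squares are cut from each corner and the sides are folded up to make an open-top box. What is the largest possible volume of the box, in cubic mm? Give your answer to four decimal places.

With cut size x, the volume is V(x) = x(37 − 2x)(14 − 2x) for 0 < x < 7.
V'(x) = 12x^2 − 204x + 518. Setting V'(x) = 0 gives x ≈ 3.1071 (the root in (0, 7)).
V''(x) = 24x − 204 is negative there, so this is the maximum; V ≈ 744.7473.

744.7473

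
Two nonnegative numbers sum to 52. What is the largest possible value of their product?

With x + y = 52, the product is P(x) = x(52 − x).
P'(x) = 52 − 2x = 0 gives x = 26; P'' = −2 < 0, so this is the maximum.
P = 26·26 = 676.

676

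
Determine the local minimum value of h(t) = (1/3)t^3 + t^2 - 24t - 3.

-185/3

h'(t) = t^2 + 2t - 24 = 0 at t = -6, 4.
Since h''(t) = 2t + 2, we get h''(-6) = -10 < 0 ⇒ local maximum; h''(4) = 10 > 0 ⇒ local minimum.
Thus h has its local minimum at t = 4, with value -185/3.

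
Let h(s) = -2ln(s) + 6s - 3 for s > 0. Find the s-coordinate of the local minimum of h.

1/3

h'(s) = -2/s + 6 = 0 gives s = 1/3.
h''(s) = 2/s², which is positive for s > 0, so this is a local minimum.
h(1/3) = -2·ln(1/3) + 2 - 3 ≈ 1.1972.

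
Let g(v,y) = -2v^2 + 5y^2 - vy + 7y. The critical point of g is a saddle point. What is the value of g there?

∂g/∂v = -4v - y = 0 and ∂g/∂y = -v + 10y + 7 = 0, so (v, y) = (7/41, -28/41).
The Hessian has g_{vv} = -4, g_{yy} = 10, g_{vy} = -1, giving D = -41 < 0, so the point is a saddle point.
g(7/41, -28/41) = -98/41.

-98/41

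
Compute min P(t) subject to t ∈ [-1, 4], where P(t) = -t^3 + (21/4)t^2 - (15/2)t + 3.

The derivative is -3t^2 + (21/2)t - 15/2, which vanishes at t = 1 and t = 5/2.
Evaluating at the critical points and endpoints: P(-1) = 67/4,  P(1) = -1/4,  P(5/2) = 23/16,  P(4) = -7.
Hence the absolute minimum is -7 at t = 4.

-7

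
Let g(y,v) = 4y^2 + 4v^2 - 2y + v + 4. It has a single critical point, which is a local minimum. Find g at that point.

∂g/∂y = 8y - 2 = 0 and ∂g/∂v = 8v + 1 = 0, so (y, v) = (1/4, -1/8).
The Hessian has g_{yy} = 8, g_{vv} = 8, g_{yv} = 0, giving D = 64 > 0 with g_{yy} > 0, so the point is a local minimum.
g(1/4, -1/8) = 59/16.

59/16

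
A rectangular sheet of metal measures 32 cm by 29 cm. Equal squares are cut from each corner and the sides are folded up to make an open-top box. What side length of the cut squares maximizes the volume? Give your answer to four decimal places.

5.0649

With cut size x, the volume is V(x) = x(32 − 2x)(29 − 2x) for 0 < x < 14.5.
V'(x) = 12x^2 − 244x + 928. Setting V'(x) = 0 gives x ≈ 5.0649 (the root in (0, 14.5)).
V''(x) = 24x − 244 is negative there, so this is the maximum; V ≈ 2090.2591.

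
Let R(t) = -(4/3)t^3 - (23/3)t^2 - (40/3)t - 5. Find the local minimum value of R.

Critical points: R'(t) = -4t^2 - (46/3)t - 40/3 vanishes at t = -5/2, -4/3.
Second-derivative test with R''(t) = -8t - 46/3: R''(-5/2) = 14/3 > 0 ⇒ local minimum; R''(-4/3) = -14/3 < 0 ⇒ local maximum.
So the local minimum value is R(-5/2) = 5/4.

5/4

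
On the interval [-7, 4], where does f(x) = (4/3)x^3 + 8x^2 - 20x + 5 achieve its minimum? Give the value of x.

1

f'(x) = 4x^2 + 16x - 20, which vanishes at x = -5 and x = 1.
Evaluating at the critical points and endpoints: f(-7) = 239/3; f(-5) = 415/3; f(1) = -17/3; f(4) = 415/3.
The minimum over the interval is -17/3, attained at x = 1.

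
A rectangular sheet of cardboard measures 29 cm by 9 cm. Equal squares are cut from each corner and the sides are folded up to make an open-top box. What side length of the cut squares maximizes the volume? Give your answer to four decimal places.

2.0483

With cut size x, the volume is V(x) = x(29 − 2x)(9 − 2x) for 0 < x < 4.5.
V'(x) = 12x^2 − 152x + 261. Setting V'(x) = 0 gives x ≈ 2.0483 (the root in (0, 4.5)).
V''(x) = 24x − 152 is negative there, so this is the maximum; V ≈ 250.1206.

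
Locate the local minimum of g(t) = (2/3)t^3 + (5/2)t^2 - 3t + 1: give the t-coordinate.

1/2

g'(t) = 2t^2 + 5t - 3 = 0 at t = -3, 1/2.
Since g''(t) = 4t + 5, we get g''(-3) = -7 < 0 ⇒ local maximum; g''(1/2) = 7 > 0 ⇒ local minimum.
Thus g has its local minimum at t = 1/2, with value 5/24.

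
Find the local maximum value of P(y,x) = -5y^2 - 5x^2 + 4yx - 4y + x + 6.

∂P/∂y = -10y + 4x - 4 = 0 and ∂P/∂x = 4y - 10x + 1 = 0, so (y, x) = (-3/7, -1/14).
The Hessian has P_{yy} = -10, P_{xx} = -10, P_{yx} = 4, giving D = 84 > 0 with P_{yy} < 0, so the point is a local maximum.
P(-3/7, -1/14) = 191/28.

191/28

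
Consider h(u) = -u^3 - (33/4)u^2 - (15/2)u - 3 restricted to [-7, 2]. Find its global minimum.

The derivative is -3u^2 - (33/2)u - 15/2, which vanishes at u = -5 and u = -1/2.
Compare values at every candidate in [-7, 2]: h(-7) = -47/4,  h(-5) = -187/4,  h(-1/2) = -19/16,  h(2) = -59.
So the minimum is h(2) = -59.

-59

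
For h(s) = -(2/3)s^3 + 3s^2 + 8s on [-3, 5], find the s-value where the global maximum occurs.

Differentiating, h'(s) = -2s^2 + 6s + 8; which vanishes at s = -1 and s = 4.
Evaluating at the critical points and endpoints: h(-3) = 21; h(-1) = -13/3; h(4) = 112/3; h(5) = 95/3.
The maximum over the interval is 112/3, attained at s = 4.

4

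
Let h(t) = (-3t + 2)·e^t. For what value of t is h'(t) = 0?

By the product rule, h'(t) = (-3t - 1)·e^t. Since e^t > 0, the only critical point is t = -1/3.
h''(-1/3) has the same sign as -3 < 0, so this is a local maximum.
h(-1/3) = (3)·e^(-1/3) ≈ 2.1496.

-1/3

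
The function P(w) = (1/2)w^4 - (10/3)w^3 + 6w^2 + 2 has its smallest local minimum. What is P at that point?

Critical points: P'(w) = 2w^3 - 10w^2 + 12w vanishes at w = 0, 2, 3.
Second-derivative test with P''(w) = 6w^2 - 20w + 12: P''(0) = 12 > 0 ⇒ local minimum; P''(2) = -4 < 0 ⇒ local maximum; P''(3) = 6 > 0 ⇒ local minimum.
Thus P has its smallest local minimum at w = 0, with value 2.

2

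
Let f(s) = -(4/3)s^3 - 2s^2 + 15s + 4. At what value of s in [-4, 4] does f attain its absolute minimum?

Differentiating, f'(s) = -4s^2 - 4s + 15; which vanishes at s = -5/2 and s = 3/2.
Compare values at every candidate in [-4, 4]: f(-4) = -8/3, f(-5/2) = -151/6, f(3/2) = 35/2, f(4) = -160/3.
Hence the absolute minimum is -160/3 at s = 4.

4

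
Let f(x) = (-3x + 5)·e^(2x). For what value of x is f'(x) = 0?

Differentiating with the product rule gives f'(x) = (-6x + 7)·e^(2x). Since e^(2x) > 0, the only critical point is x = 7/6.
f''(7/6) has the same sign as -6 < 0, so this is a local maximum.
f(7/6) = (3/2)·e^(7/3) ≈ 15.4684.

7/6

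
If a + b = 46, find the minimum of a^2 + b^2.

With a + b = 46, a^2 + b^2 = a^2 + (46 − a)^2.
The derivative 2a − 2(46 − a) = 4a − 92 vanishes at a = 23; second derivative 4 > 0, a minimum.
The minimum is 2·(23)^2 = 1058.

1058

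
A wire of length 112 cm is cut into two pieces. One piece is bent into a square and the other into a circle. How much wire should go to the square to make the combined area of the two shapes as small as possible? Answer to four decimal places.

62.7311

Let x be the length used for the square. Square side x/4; circle radius (112−x)/(2π).
A(x) = (x/4)² + π·((112−x)/(2π))² = x²/16 + (112−x)²/(4π) for 0 ≤ x ≤ 112. A'(x) = x/8 − (112−x)/(2π) = 0 gives x = 4·112/(π+4) ≈ 62.7311.
A'' = 1/8 + 1/(2π) > 0, so this gives the minimum combined area; x ≈ 62.7311 cm to the square.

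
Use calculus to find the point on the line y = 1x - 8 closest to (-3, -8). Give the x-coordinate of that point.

Minimize D(x)^2 = (x + 3)^2 + (x)^2.
d/dx[D^2] = 2(x + 3) + 2·1·(x) = 0 ⇒ x = -3/2.
Then y = -19/2 and the distance is √(9/2) ≈ 2.1213.

-3/2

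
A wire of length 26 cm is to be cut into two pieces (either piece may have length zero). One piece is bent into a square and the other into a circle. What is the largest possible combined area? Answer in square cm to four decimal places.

53.7944

Let x be the length used for the square. Square side x/4; circle radius (26−x)/(2π).
A(x) = (x/4)² + π·((26−x)/(2π))² = x²/16 + (26−x)²/(4π) for 0 ≤ x ≤ 26. A'(x) = x/8 − (26−x)/(2π) = 0 gives x = 4·26/(π+4) ≈ 14.5626.
A'' > 0, so the interior critical point is a minimum; the maximum is at an endpoint. A(0) = 53.7944 and A(26) = 42.2500, so the largest area is 53.7944.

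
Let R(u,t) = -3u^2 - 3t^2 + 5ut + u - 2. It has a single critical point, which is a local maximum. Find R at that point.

-19/11

∂R/∂u = -6u + 5t + 1 = 0 and ∂R/∂t = 5u - 6t = 0, so (u, t) = (6/11, 5/11).
The Hessian has R_{uu} = -6, R_{tt} = -6, R_{ut} = 5, giving D = 11 > 0 with R_{uu} < 0, so the point is a local maximum.
R(6/11, 5/11) = -19/11.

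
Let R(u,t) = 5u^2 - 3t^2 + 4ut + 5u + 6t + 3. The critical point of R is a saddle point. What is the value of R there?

∂R/∂u = 10u + 4t + 5 = 0 and ∂R/∂t = 4u - 6t + 6 = 0, so (u, t) = (-27/38, 10/19).
The Hessian has R_{uu} = 10, R_{tt} = -6, R_{ut} = 4, giving D = -76 < 0, so the point is a saddle point.
R(-27/38, 10/19) = 213/76.

213/76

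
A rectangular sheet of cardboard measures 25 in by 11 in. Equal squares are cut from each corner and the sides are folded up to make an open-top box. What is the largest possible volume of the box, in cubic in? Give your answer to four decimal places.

300.5887

With cut size x, the volume is V(x) = x(25 − 2x)(11 − 2x) for 0 < x < 5.5.
V'(x) = 12x^2 − 144x + 275. Setting V'(x) = 0 gives x ≈ 2.3829 (the root in (0, 5.5)).
V''(x) = 24x − 144 is negative there, so this is the maximum; V ≈ 300.5887.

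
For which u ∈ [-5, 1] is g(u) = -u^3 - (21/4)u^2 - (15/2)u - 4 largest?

-5

Differentiating, g'(u) = -3u^2 - (21/2)u - 15/2; which vanishes at u = -5/2 and u = -1.
Candidates: g(-5) = 109/4, g(-5/2) = -39/16, g(-1) = -3/4, g(1) = -71/4.
Hence the absolute maximum is 109/4 at u = -5.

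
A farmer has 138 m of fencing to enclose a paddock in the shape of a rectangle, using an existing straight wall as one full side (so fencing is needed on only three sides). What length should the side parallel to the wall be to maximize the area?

Let the sides perpendicular to the wall have length x and the parallel side y, so 2x + y = 138 and the area is A = xy = x(138 − 2x).
A'(x) = 138 − 4x = 0 gives x = 69/2, and A''(x) = −4 < 0 confirms a maximum.
Then y = 138 − 2·69/2 = 69 and A = 4761/2.

69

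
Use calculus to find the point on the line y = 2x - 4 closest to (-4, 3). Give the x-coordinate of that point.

2

Minimize D(x)^2 = (x + 4)^2 + (2x - 7)^2.
d/dx[D^2] = 2(x + 4) + 2·2·(2x - 7) = 0 ⇒ x = 2.
Then y = 0 and the distance is √(45) ≈ 6.7082.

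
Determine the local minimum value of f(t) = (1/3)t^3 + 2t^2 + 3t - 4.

-16/3

Critical points: f'(t) = t^2 + 4t + 3 vanishes at t = -3, -1.
Since f''(t) = 2t + 4, we get f''(-3) = -2 < 0 ⇒ local maximum; f''(-1) = 2 > 0 ⇒ local minimum.
So the local minimum value is f(-1) = -16/3.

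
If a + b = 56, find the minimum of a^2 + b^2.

With a + b = 56, a^2 + b^2 = a^2 + (56 − a)^2.
The derivative 2a − 2(56 − a) = 4a − 112 vanishes at a = 28; second derivative 4 > 0, a minimum.
The minimum is 2·(28)^2 = 1568.

1568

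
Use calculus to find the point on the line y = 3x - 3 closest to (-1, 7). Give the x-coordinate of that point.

Minimize D(x)^2 = (x + 1)^2 + (3x - 10)^2.
d/dx[D^2] = 2(x + 1) + 2·3·(3x - 10) = 0 ⇒ x = 29/10.
Then y = 57/10 and the distance is √(169/10) ≈ 4.1110.

29/10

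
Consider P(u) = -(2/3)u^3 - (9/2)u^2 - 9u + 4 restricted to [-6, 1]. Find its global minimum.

-61/6

The derivative is -2u^2 - 9u - 9, which vanishes at u = -3 and u = -3/2.
Compare values at every candidate in [-6, 1]: P(-6) = 40,  P(-3) = 17/2,  P(-3/2) = 77/8,  P(1) = -61/6.
Hence the absolute minimum is -61/6 at u = 1.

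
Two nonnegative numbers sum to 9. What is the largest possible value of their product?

81/4

With x + y = 9, the product is P(x) = x(9 − x).
P'(x) = 9 − 2x = 0 gives x = 9/2; P'' = −2 < 0, so this is the maximum.
P = 9/2·9/2 = 81/4.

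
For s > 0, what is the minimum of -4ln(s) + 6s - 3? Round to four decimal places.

R'(s) = -4/s + 6 = 0 gives s = 2/3.
R''(s) = 4/s², which is positive for s > 0, so this is a local minimum.
R(2/3) = -4·ln(2/3) + 4 - 3 ≈ 2.6219.

2.6219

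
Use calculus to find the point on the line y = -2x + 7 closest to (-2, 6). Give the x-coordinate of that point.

0

Minimize D(x)^2 = (x + 2)^2 + (-2x + 1)^2.
d/dx[D^2] = 2(x + 2) + 2·(-2)·(-2x + 1) = 0 ⇒ x = 0.
Then y = 7 and the distance is √(5) ≈ 2.2361.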